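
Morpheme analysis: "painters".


Word: "painters"
Morphemes: paint + -er + -s
Each morpheme carries meaning
= 3 morphemes


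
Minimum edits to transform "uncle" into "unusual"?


Word 1: "uncle" (length 5)
Word 2: "unusual" (length 7)
One optimal edit sequence (insert/delete/substitute each cost 1):
  1. keep 'u'
  2. keep 'n'
  3. insert 'u'  (+1)
  4. insert 's'  (+1)
  5. substitute 'c' -> 'u'  (+1)
  6. substitute 'l' -> 'a'  (+1)
  7. substitute 'e' -> 'l'  (+1)
Total edit operations: 5
Edit distance = 5


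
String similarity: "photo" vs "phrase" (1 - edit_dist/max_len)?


Word 1: "photo" (length 5)
Word 2: "phrase" (length 6)
One optimal edit sequence:
  1. keep 'p'
  2. keep 'h'
  3. insert 'r'  (+1)
  4. substitute 'o' -> 'a'  (+1)
  5. substitute 't' -> 's'  (+1)
  6. substitute 'o' -> 'e'  (+1)
Edit distance = 4
Max length = max(5, 6) = 6
Similarity = 1 - 4/6
= 0.3333


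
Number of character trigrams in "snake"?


Word: "snake" (length 5)
Number of 3-grams = length - 3 + 1 = 5 - 3 + 1
= 3


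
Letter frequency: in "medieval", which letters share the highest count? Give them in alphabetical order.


Word: "medieval"
Letter counts:
  'a': 1
  'd': 1
  'e': 2
  'i': 1
  'l': 1
  'm': 1
  'v': 1
Maximum count = 2
Most frequent = 'e' (2 times each)


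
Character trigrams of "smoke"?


Word: "smoke" (length 5)
Number of trigrams = 5 - 3 + 1 = 3
  Position 0: "smo"
  Position 1: "mok"
  Position 2: "oke"
Trigrams = "smo", "mok", "oke"


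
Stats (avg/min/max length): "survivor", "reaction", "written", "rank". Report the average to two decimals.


Lengths: "survivor"=8, "reaction"=8, "written"=7, "rank"=4
Sum = 27, Count = 4
Average = 27/4 = 6.75
= avg=6.75, min=4, max=8


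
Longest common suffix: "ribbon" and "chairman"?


Word 1: "ribbon"
Word 2: "chairman"
Comparing from end:
  Pos -1: 'n' == 'n'
  Pos -2: 'o' != 'a' (stop)
LCS = "n" (length 1)


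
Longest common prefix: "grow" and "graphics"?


Word 1: "grow"
Word 2: "graphics"
Comparing from start:
  Pos 0: 'g' == 'g'
  Pos 1: 'r' == 'r'
  Pos 2: 'o' != 'a' (stop)
LCP = "gr" (length 2)


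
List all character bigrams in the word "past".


Word: "past" (length 4)
Number of bigrams = 4 - 2 + 1 = 3
  Position 0: "pa"
  Position 1: "as"
  Position 2: "st"
Bigrams = "pa", "as", "st"


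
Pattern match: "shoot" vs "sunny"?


Pattern of "shoot": [0, 1, 2, 2, 3]
Pattern of "sunny": [0, 1, 2, 2, 3]
Patterns match
Same pattern = Yes


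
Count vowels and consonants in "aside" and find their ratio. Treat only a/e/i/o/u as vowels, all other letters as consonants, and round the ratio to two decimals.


Word: "aside"
Vowels (a,e,i,o,u): 3
Consonants: 2
Ratio = 3/2
= 1.50


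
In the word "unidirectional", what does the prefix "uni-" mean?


Prefix: uni-
As in: unidirectional -> uni- + directional
Meaning = one


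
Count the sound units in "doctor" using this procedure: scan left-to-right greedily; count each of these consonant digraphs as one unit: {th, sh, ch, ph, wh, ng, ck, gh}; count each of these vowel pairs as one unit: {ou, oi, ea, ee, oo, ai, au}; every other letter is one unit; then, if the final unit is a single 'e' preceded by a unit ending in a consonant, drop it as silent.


Word: "doctor" (6 letters)
Left-to-right scan:
  1. 'd' (letter)
  2. 'o' (letter)
  3. 'c' (letter)
  4. 't' (letter)
  5. 'o' (letter)
  6. 'r' (letter)
Units from scan: 6
Sound units = 6 units


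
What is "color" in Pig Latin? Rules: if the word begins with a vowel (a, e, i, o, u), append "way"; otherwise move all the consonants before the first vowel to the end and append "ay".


Word: "color"
Starts with consonant(s) → move to end, add 'ay'
Consonant cluster: "c"
Pig Latin = "olorcay"


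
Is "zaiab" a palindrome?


Word: "zaiab"
Reversed: "baiaz"
Forward == Backward? zaiab != baiaz
Palindrome = No


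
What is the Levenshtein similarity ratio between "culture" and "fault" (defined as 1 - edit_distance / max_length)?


Word 1: "culture" (length 7)
Word 2: "fault" (length 5)
One optimal edit sequence:
  1. insert 'f'  (+1)
  2. substitute 'c' -> 'a'  (+1)
  3. keep 'u'
  4. keep 'l'
  5. keep 't'
  6. delete 'u'  (+1)
  7. delete 'r'  (+1)
  8. delete 'e'  (+1)
Edit distance = 5
Max length = max(7, 5) = 7
Similarity = 1 - 5/7
= 0.2857


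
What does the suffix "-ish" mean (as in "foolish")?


Suffix: -ish
As in: foolish -> fool + -ish
Meaning = somewhat / having the qualities of


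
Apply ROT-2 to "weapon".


Word: "weapon"
Shift: 2
Each letter → (letter + shift) mod 26:
  'w' (22) + 2 = 24 → 'y'
  'e' (4) + 2 = 6 → 'g'
  'a' (0) + 2 = 2 → 'c'
  'p' (15) + 2 = 17 → 'r'
  'o' (14) + 2 = 16 → 'q'
  'n' (13) + 2 = 15 → 'p'
Result = "ygcrqp"


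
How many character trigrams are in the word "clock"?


Word: "clock" (length 5)
Number of 3-grams = length - 3 + 1 = 5 - 3 + 1
= 3


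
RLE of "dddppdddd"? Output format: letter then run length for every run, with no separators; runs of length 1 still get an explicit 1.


String: "dddppdddd"
Scanning for consecutive runs:
  'd' x 3
  'p' x 2
  'd' x 4
RLE = "d3p2d4"


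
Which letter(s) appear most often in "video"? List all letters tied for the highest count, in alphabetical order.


Word: "video"
Letter counts:
  'd': 1
  'e': 1
  'i': 1
  'o': 1
  'v': 1
Maximum count = 1
Most frequent = 'd', 'e', 'i', 'o', 'v' (1 time each)


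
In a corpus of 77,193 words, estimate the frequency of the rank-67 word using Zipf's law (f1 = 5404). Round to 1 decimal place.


Zipf's law: f(r) = f(1) / r
f(1) = 5404
f(67) = 5404 / 67
= 80.7 occurrences


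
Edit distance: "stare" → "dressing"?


Word 1: "stare" (length 5)
Word 2: "dressing" (length 8)
One optimal edit sequence (insert/delete/substitute each cost 1):
  1. insert 'd'  (+1)
  2. insert 'r'  (+1)
  3. insert 'e'  (+1)
  4. keep 's'
  5. substitute 't' -> 's'  (+1)
  6. substitute 'a' -> 'i'  (+1)
  7. substitute 'r' -> 'n'  (+1)
  8. substitute 'e' -> 'g'  (+1)
Total edit operations: 7
Edit distance = 7


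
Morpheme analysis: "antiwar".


Word: "antiwar"
Morphemes: anti- + war
Each morpheme carries meaning
= 2 morphemes


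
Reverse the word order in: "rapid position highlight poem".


Original: "rapid position highlight poem"
Words (1..n): rapid | position | highlight | poem
Reversed (n..1): poem | highlight | position | rapid
Result = "poem highlight position rapid"


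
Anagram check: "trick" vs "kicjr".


Word 1: "trick" → sorted: cikrt
Word 2: "kicjr" → sorted: cijkr
Same letters? cikrt != cijkr
Anagram = No


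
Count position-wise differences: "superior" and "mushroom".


Comparing character by character (same length = 8):
  Pos 0: 's' vs 'm' !=
  Pos 1: 'u' vs 'u' =
  Pos 2: 'p' vs 's' !=
  Pos 3: 'e' vs 'h' !=
  Pos 4: 'r' vs 'r' =
  Pos 5: 'i' vs 'o' !=
  Pos 6: 'o' vs 'o' =
  Pos 7: 'r' vs 'm' !=
Hamming distance = 5


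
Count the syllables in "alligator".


Word: "alligator"
Syllable breakdown: al / li / ga / tor
Counting: 4 parts
= 4 syllables


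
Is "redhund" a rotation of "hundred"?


Word: "hundred", Candidate: "redhund"
Method: check if candidate is substring of word+word
"hundredhundred" contains "redhund"? Yes
Is rotation = Yes


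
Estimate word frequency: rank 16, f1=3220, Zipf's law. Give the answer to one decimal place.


Zipf's law: f(r) = f(1) / r
f(1) = 3220
f(16) = 3220 / 16
= 201.3 occurrences


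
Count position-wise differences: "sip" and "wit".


Comparing character by character (same length = 3):
  Pos 0: 's' vs 'w' !=
  Pos 1: 'i' vs 'i' =
  Pos 2: 'p' vs 't' !=
Hamming distance = 2


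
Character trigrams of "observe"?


Word: "observe" (length 7)
Number of trigrams = 7 - 3 + 1 = 5
  Position 0: "obs"
  Position 1: "bse"
  Position 2: "ser"
  Position 3: "erv"
  Position 4: "rve"
Trigrams = "obs", "bse", "ser", "erv", "rve"


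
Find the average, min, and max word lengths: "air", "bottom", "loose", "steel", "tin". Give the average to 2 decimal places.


Lengths: "air"=3, "bottom"=6, "loose"=5, "steel"=5, "tin"=3
Sum = 22, Count = 5
Average = 22/5 = 4.40
= avg=4.40, min=3, max=6


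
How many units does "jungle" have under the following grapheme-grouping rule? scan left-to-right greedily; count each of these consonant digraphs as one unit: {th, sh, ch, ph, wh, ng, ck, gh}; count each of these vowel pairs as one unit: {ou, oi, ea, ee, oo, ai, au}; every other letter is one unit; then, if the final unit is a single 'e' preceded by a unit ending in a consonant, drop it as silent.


Word: "jungle" (6 letters)
Left-to-right scan:
  1. 'j' (letter)
  2. 'u' (letter)
  3. 'ng' (digraph)
  4. 'l' (letter)
  5. 'e' (letter)
Units from scan: 5
Final unit is 'e' after a consonant -> drop as silent (-1)
Sound units = 4 units


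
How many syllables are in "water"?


Word: "water"
Syllable breakdown: wa | ter
Counting: 2 parts
= 2 syllables


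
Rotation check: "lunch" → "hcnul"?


Word: "lunch", Candidate: "hcnul"
Method: check if candidate is substring of word+word
"lunchlunch" contains "hcnul"? No
Is rotation = No


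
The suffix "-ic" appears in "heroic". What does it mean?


Suffix: -ic
As in: heroic -> hero + -ic
Meaning = relating to


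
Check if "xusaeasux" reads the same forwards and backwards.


Word: "xusaeasux"
Reversed: "xusaeasux"
Forward == Backward? xusaeasux == xusaeasux
Palindrome = Yes


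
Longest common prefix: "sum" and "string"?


Word 1: "sum"
Word 2: "string"
Comparing from start:
  Pos 0: 's' == 's'
  Pos 1: 'u' != 't' (stop)
LCP = "s" (length 1)


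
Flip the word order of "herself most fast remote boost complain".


Original: "herself most fast remote boost complain"
Words (1..n): herself | most | fast | remote | boost | complain
Reversed (n..1): complain | boost | remote | fast | most | herself
Result = "complain boost remote fast most herself"


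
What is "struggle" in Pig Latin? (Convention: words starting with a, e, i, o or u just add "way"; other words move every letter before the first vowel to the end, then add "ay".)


Word: "struggle"
Starts with consonant(s) → move to end, add 'ay'
Consonant cluster: "str"
Pig Latin = "ugglestray"


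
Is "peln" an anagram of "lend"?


Word 1: "lend" → sorted: deln
Word 2: "peln" → sorted: elnp
Same letters? deln != elnp
Anagram = No


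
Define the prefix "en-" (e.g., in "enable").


Prefix: en-
As in: enable -> en- + able
Meaning = cause to / put into


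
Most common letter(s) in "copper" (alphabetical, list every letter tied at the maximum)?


Word: "copper"
Letter counts:
  'c': 1
  'e': 1
  'o': 1
  'p': 2
  'r': 1
Maximum count = 2
Most frequent = 'p' (2 times each)


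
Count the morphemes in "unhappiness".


Word: "unhappiness"
Morphemes: un- / happi / -ness
Each morpheme carries meaning
= 3 morphemes


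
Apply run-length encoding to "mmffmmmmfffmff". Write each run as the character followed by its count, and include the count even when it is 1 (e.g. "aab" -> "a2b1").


String: "mmffmmmmfffmff"
Scanning for consecutive runs:
  'm' x 2
  'f' x 2
  'm' x 4
  'f' x 3
  'm' x 1
  'f' x 2
RLE = "m2f2m4f3m1f2"


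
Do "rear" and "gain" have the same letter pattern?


Pattern of "rear": [0, 1, 2, 0]
Pattern of "gain": [0, 1, 2, 3]
Patterns do not match
Same pattern = No


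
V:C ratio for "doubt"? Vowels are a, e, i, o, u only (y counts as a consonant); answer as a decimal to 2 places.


Word: "doubt"
Vowels (a,e,i,o,u): 2
Consonants: 3
Ratio = 2/3
= 0.67


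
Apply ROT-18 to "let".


Word: "let"
Shift: 18
Each letter → (letter + shift) mod 26:
  'l' (11) + 18 = 3 → 'd'
  'e' (4) + 18 = 22 → 'w'
  't' (19) + 18 = 11 → 'l'
Result = "dwl"


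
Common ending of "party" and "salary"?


Word 1: "party"
Word 2: "salary"
Comparing from end:
  Pos -1: 'y' == 'y'
  Pos -2: 't' != 'r' (stop)
LCS = "y" (length 1)


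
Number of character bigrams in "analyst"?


Word: "analyst" (length 7)
Number of 2-grams = length - 2 + 1 = 7 - 2 + 1
= 6


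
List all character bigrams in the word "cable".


Word: "cable" (length 5)
Number of bigrams = 5 - 2 + 1 = 4
  Position 0: "ca"
  Position 1: "ab"
  Position 2: "bl"
  Position 3: "le"
Bigrams = "ca", "ab", "bl", "le"


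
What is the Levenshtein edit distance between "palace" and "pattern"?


Word 1: "palace" (length 6)
Word 2: "pattern" (length 7)
One optimal edit sequence (insert/delete/substitute each cost 1):
  1. keep 'p'
  2. keep 'a'
  3. insert 't'  (+1)
  4. substitute 'l' -> 't'  (+1)
  5. substitute 'a' -> 'e'  (+1)
  6. substitute 'c' -> 'r'  (+1)
  7. substitute 'e' -> 'n'  (+1)
Total edit operations: 5
Edit distance = 5


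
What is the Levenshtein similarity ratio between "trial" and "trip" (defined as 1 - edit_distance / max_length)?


Word 1: "trial" (length 5)
Word 2: "trip" (length 4)
One optimal edit sequence:
  1. keep 't'
  2. keep 'r'
  3. keep 'i'
  4. delete 'a'  (+1)
  5. substitute 'l' -> 'p'  (+1)
Edit distance = 2
Max length = max(5, 4) = 5
Similarity = 1 - 2/5
= 0.6000


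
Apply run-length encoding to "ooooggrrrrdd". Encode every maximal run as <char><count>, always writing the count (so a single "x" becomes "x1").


String: "ooooggrrrrdd"
Scanning for consecutive runs:
  'o' x 4
  'g' x 2
  'r' x 4
  'd' x 2
RLE = "o4g2r4d2"


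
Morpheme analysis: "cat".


Word: "cat"
Morphemes: cat
Each morpheme carries meaning
= 1 morpheme


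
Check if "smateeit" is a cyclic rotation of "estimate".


Word: "estimate", Candidate: "smateeit"
Method: check if candidate is substring of word+word
"estimateestimate" contains "smateeit"? No
Is rotation = No


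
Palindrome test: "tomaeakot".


Word: "tomaeakot"
Reversed: "tokaeamot"
Forward == Backward? tomaeakot != tokaeamot
Palindrome = No


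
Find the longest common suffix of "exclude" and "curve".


Word 1: "exclude"
Word 2: "curve"
Comparing from end:
  Pos -1: 'e' == 'e'
  Pos -2: 'd' != 'v' (stop)
LCS = "e" (length 1)


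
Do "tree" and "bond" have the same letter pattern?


Pattern of "tree": [0, 1, 2, 2]
Pattern of "bond": [0, 1, 2, 3]
Patterns do not match
Same pattern = No


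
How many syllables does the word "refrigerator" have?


Word: "refrigerator"
Syllable breakdown: re · frig · er · a · tor
Counting: 5 parts
= 5 syllables


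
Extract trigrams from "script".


Word: "script" (length 6)
Number of trigrams = 6 - 3 + 1 = 4
  Position 0: "scr"
  Position 1: "cri"
  Position 2: "rip"
  Position 3: "ipt"
Trigrams = "scr", "cri", "rip", "ipt"


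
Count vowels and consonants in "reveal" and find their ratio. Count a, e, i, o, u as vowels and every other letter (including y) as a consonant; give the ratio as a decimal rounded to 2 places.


Word: "reveal"
Vowels (a,e,i,o,u): 3
Consonants: 3
Ratio = 3/3
= 1.00


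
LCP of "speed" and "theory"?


Word 1: "speed"
Word 2: "theory"
Comparing from start:
  Pos 0: 's' != 't' (stop)
LCP = "" (length 0)


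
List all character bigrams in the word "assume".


Word: "assume" (length 6)
Number of bigrams = 6 - 2 + 1 = 5
  Position 0: "as"
  Position 1: "ss"
  Position 2: "su"
  Position 3: "um"
  Position 4: "me"
Bigrams = "as", "ss", "su", "um", "me"


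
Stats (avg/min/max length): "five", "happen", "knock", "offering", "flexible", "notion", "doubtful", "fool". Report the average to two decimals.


Lengths: "five"=4, "happen"=6, "knock"=5, "offering"=8, "flexible"=8, "notion"=6, "doubtful"=8, "fool"=4
Sum = 49, Count = 8
Average = 49/8 = 6.13
= avg=6.13, min=4, max=8


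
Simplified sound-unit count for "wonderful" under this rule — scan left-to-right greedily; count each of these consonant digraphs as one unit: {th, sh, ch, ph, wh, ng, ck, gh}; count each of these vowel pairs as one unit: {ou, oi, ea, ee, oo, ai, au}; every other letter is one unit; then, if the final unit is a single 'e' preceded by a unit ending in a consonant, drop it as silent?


Word: "wonderful" (9 letters)
Left-to-right scan:
  1. 'w' (letter)
  2. 'o' (letter)
  3. 'n' (letter)
  4. 'd' (letter)
  5. 'e' (letter)
  6. 'r' (letter)
  7. 'f' (letter)
  8. 'u' (letter)
  9. 'l' (letter)
Units from scan: 9
Sound units = 9 units


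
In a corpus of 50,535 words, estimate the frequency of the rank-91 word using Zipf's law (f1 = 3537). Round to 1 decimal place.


Zipf's law: f(r) = f(1) / r
f(1) = 3537
f(91) = 3537 / 91
= 38.9 occurrences


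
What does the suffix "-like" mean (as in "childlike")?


Suffix: -like
Example: childlike = child + -like
Meaning = resembling


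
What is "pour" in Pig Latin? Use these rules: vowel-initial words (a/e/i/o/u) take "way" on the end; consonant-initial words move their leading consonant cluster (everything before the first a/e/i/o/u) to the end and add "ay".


Word: "pour"
Starts with consonant(s) → move to end, add 'ay'
Consonant cluster: "p"
Pig Latin = "ourpay"


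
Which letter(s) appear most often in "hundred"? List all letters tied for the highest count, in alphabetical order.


Word: "hundred"
Letter counts:
  'd': 2
  'e': 1
  'h': 1
  'n': 1
  'r': 1
  'u': 1
Maximum count = 2
Most frequent = 'd' (2 times each)


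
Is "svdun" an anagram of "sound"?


Word 1: "sound" → sorted: dnosu
Word 2: "svdun" → sorted: dnsuv
Same letters? dnosu != dnsuv
Anagram = No


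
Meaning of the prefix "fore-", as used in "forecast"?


Prefix: fore-
Example: forecast = fore- + cast
Meaning = before


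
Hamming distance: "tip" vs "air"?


Comparing character by character (same length = 3):
  Pos 0: 't' vs 'a' !=
  Pos 1: 'i' vs 'i' =
  Pos 2: 'p' vs 'r' !=
Hamming distance = 2


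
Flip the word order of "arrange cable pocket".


Original: "arrange cable pocket"
Words (1..n): arrange | cable | pocket
Reversed (n..1): pocket | cable | arrange
Result = "pocket cable arrange"


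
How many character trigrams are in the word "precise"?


Word: "precise" (length 7)
Number of 3-grams = length - 3 + 1 = 7 - 3 + 1
= 5


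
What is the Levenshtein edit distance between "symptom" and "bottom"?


Word 1: "symptom" (length 7)
Word 2: "bottom" (length 6)
One optimal edit sequence (insert/delete/substitute each cost 1):
  1. delete 's'  (+1)
  2. substitute 'y' -> 'b'  (+1)
  3. substitute 'm' -> 'o'  (+1)
  4. substitute 'p' -> 't'  (+1)
  5. keep 't'
  6. keep 'o'
  7. keep 'm'
Total edit operations: 4
Edit distance = 4


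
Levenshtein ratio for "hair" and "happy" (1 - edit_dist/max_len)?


Word 1: "hair" (length 4)
Word 2: "happy" (length 5)
One optimal edit sequence:
  1. keep 'h'
  2. keep 'a'
  3. insert 'p'  (+1)
  4. substitute 'i' -> 'p'  (+1)
  5. substitute 'r' -> 'y'  (+1)
Edit distance = 3
Max length = max(4, 5) = 5
Similarity = 1 - 3/5
= 0.4000


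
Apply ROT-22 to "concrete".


Word: "concrete"
Shift: 22
Each letter → (letter + shift) mod 26:
  'c' (2) + 22 = 24 → 'y'
  'o' (14) + 22 = 10 → 'k'
  'n' (13) + 22 = 9 → 'j'
  'c' (2) + 22 = 24 → 'y'
  'r' (17) + 22 = 13 → 'n'
  'e' (4) + 22 = 0 → 'a'
  't' (19) + 22 = 15 → 'p'
  'e' (4) + 22 = 0 → 'a'
Result = "ykjynapa"


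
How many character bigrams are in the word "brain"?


Word: "brain" (length 5)
Number of 2-grams = length - 2 + 1 = 5 - 2 + 1
= 4


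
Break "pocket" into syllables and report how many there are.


Word: "pocket"
Syllable breakdown: pock · et
Counting: 2 parts
= 2 syllables


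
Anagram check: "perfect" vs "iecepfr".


Word 1: "perfect" → sorted: ceefprt
Word 2: "iecepfr" → sorted: ceefipr
Same letters? ceefprt != ceefipr
Anagram = No


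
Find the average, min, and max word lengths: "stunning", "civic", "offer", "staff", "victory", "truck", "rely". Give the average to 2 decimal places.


Lengths: "stunning"=8, "civic"=5, "offer"=5, "staff"=5, "victory"=7, "truck"=5, "rely"=4
Sum = 39, Count = 7
Average = 39/7 = 5.57
= avg=5.57, min=4, max=8


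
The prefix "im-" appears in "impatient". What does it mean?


Prefix: im-
Example: impatient = im- + patient
Meaning = not / into


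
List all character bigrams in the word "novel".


Word: "novel" (length 5)
Number of bigrams = 5 - 2 + 1 = 4
  Position 0: "no"
  Position 1: "ov"
  Position 2: "ve"
  Position 3: "el"
Bigrams = "no", "ov", "ve", "el"


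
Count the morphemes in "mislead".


Word: "mislead"
Morphemes: mis- + lead
Each morpheme carries meaning
= 2 morphemes


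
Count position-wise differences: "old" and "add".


Comparing character by character (same length = 3):
  Pos 0: 'o' vs 'a' !=
  Pos 1: 'l' vs 'd' !=
  Pos 2: 'd' vs 'd' =
Hamming distance = 2


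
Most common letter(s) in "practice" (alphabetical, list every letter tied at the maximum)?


Word: "practice"
Letter counts:
  'a': 1
  'c': 2
  'e': 1
  'i': 1
  'p': 1
  'r': 1
  't': 1
Maximum count = 2
Most frequent = 'c' (2 times each)


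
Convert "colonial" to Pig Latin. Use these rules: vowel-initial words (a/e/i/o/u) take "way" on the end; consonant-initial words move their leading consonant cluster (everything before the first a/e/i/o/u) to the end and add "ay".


Word: "colonial"
Starts with consonant(s) → move to end, add 'ay'
Consonant cluster: "c"
Pig Latin = "olonialcay"


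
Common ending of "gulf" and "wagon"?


Word 1: "gulf"
Word 2: "wagon"
Comparing from end:
  Pos -1: 'f' != 'n' (stop)
LCS = "" (length 0)


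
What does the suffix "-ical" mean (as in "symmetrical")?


Suffix: -ical
Example: symmetrical (symmetry + -ical, with a spelling change)
Meaning = relating to


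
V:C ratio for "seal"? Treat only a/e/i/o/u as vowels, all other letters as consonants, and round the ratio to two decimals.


Word: "seal"
Vowels (a,e,i,o,u): 2
Consonants: 2
Ratio = 2/2
= 1.00


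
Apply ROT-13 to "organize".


Word: "organize"
Shift: 13
Each letter → (letter + shift) mod 26:
  'o' (14) + 13 = 1 → 'b'
  'r' (17) + 13 = 4 → 'e'
  'g' (6) + 13 = 19 → 't'
  'a' (0) + 13 = 13 → 'n'
  'n' (13) + 13 = 0 → 'a'
  'i' (8) + 13 = 21 → 'v'
  'z' (25) + 13 = 12 → 'm'
  'e' (4) + 13 = 17 → 'r'
Result = "betnavmr"


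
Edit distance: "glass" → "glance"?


Word 1: "glass" (length 5)
Word 2: "glance" (length 6)
One optimal edit sequence (insert/delete/substitute each cost 1):
  1. keep 'g'
  2. keep 'l'
  3. keep 'a'
  4. insert 'n'  (+1)
  5. substitute 's' -> 'c'  (+1)
  6. substitute 's' -> 'e'  (+1)
Total edit operations: 3
Edit distance = 3


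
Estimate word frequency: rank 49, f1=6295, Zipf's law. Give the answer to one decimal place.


Zipf's law: f(r) = f(1) / r
f(1) = 6295
f(49) = 6295 / 49
= 128.5 occurrences


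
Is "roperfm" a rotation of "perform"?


Word: "perform", Candidate: "roperfm"
Method: check if candidate is substring of word+word
"performperform" contains "roperfm"? No
Is rotation = No


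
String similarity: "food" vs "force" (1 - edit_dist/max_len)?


Word 1: "food" (length 4)
Word 2: "force" (length 5)
One optimal edit sequence:
  1. keep 'f'
  2. keep 'o'
  3. insert 'r'  (+1)
  4. substitute 'o' -> 'c'  (+1)
  5. substitute 'd' -> 'e'  (+1)
Edit distance = 3
Max length = max(4, 5) = 5
Similarity = 1 - 3/5
= 0.4000


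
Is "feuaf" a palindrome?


Word: "feuaf"
Reversed: "fauef"
Forward == Backward? feuaf != fauef
Palindrome = No


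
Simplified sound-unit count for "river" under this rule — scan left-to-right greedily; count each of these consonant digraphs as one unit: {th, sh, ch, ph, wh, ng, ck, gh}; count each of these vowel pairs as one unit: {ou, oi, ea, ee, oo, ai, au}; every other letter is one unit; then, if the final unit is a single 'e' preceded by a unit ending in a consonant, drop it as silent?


Word: "river" (5 letters)
Left-to-right scan:
  1. 'r' (letter)
  2. 'i' (letter)
  3. 'v' (letter)
  4. 'e' (letter)
  5. 'r' (letter)
Units from scan: 5
Sound units = 5 units


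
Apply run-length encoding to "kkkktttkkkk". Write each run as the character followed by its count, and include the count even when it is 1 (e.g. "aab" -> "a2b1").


String: "kkkktttkkkk"
Scanning for consecutive runs:
  'k' x 4
  't' x 3
  'k' x 4
RLE = "k4t3k4"


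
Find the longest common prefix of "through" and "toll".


Word 1: "through"
Word 2: "toll"
Comparing from start:
  Pos 0: 't' == 't'
  Pos 1: 'h' != 'o' (stop)
LCP = "t" (length 1)


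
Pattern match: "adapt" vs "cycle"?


Pattern of "adapt": [0, 1, 0, 2, 3]
Pattern of "cycle": [0, 1, 0, 2, 3]
Patterns match
Same pattern = Yes


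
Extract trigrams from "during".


Word: "during" (length 6)
Number of trigrams = 6 - 3 + 1 = 4
  Position 0: "dur"
  Position 1: "uri"
  Position 2: "rin"
  Position 3: "ing"
Trigrams = "dur", "uri", "rin", "ing"


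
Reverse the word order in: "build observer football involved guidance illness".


Original: "build observer football involved guidance illness"
Words (1..n): build | observer | football | involved | guidance | illness
Reversed (n..1): illness | guidance | involved | football | observer | build
Result = "illness guidance involved football observer build"


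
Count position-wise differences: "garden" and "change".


Comparing character by character (same length = 6):
  Pos 0: 'g' vs 'c' !=
  Pos 1: 'a' vs 'h' !=
  Pos 2: 'r' vs 'a' !=
  Pos 3: 'd' vs 'n' !=
  Pos 4: 'e' vs 'g' !=
  Pos 5: 'n' vs 'e' !=
Hamming distance = 6


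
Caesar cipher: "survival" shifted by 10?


Word: "survival"
Shift: 10
Each letter → (letter + shift) mod 26:
  's' (18) + 10 = 2 → 'c'
  'u' (20) + 10 = 4 → 'e'
  'r' (17) + 10 = 1 → 'b'
  'v' (21) + 10 = 5 → 'f'
  'i' (8) + 10 = 18 → 's'
  'v' (21) + 10 = 5 → 'f'
  'a' (0) + 10 = 10 → 'k'
  'l' (11) + 10 = 21 → 'v'
Result = "cebfsfkv"


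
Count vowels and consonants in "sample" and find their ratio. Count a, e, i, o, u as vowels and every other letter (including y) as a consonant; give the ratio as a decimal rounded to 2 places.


Word: "sample"
Vowels (a,e,i,o,u): 2
Consonants: 4
Ratio = 2/4
= 0.50


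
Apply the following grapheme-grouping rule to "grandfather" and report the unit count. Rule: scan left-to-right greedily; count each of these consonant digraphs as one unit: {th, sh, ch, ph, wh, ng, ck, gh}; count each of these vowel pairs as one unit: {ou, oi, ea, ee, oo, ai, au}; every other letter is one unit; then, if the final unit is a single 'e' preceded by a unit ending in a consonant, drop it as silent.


Word: "grandfather" (11 letters)
Left-to-right scan:
  1. 'g' (letter)
  2. 'r' (letter)
  3. 'a' (letter)
  4. 'n' (letter)
  5. 'd' (letter)
  6. 'f' (letter)
  7. 'a' (letter)
  8. 'th' (digraph)
  9. 'e' (letter)
  10. 'r' (letter)
Units from scan: 10
Sound units = 10 units


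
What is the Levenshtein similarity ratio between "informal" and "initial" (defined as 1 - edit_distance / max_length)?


Word 1: "informal" (length 8)
Word 2: "initial" (length 7)
One optimal edit sequence:
  1. keep 'i'
  2. keep 'n'
  3. delete 'f'  (+1)
  4. substitute 'o' -> 'i'  (+1)
  5. substitute 'r' -> 't'  (+1)
  6. substitute 'm' -> 'i'  (+1)
  7. keep 'a'
  8. keep 'l'
Edit distance = 4
Max length = max(8, 7) = 8
Similarity = 1 - 4/8
= 0.5000


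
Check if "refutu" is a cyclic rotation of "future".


Word: "future", Candidate: "refutu"
Method: check if candidate is substring of word+word
"futurefuture" contains "refutu"? Yes
Is rotation = Yes


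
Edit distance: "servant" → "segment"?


Word 1: "servant" (length 7)
Word 2: "segment" (length 7)
One optimal edit sequence (insert/delete/substitute each cost 1):
  1. keep 's'
  2. keep 'e'
  3. substitute 'r' -> 'g'  (+1)
  4. substitute 'v' -> 'm'  (+1)
  5. substitute 'a' -> 'e'  (+1)
  6. keep 'n'
  7. keep 't'
Total edit operations: 3
Edit distance = 3


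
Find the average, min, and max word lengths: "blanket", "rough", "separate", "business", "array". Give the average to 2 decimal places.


Lengths: "blanket"=7, "rough"=5, "separate"=8, "business"=8, "array"=5
Sum = 33, Count = 5
Average = 33/5 = 6.60
= avg=6.60, min=5, max=8


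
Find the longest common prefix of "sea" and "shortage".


Word 1: "sea"
Word 2: "shortage"
Comparing from start:
  Pos 0: 's' == 's'
  Pos 1: 'e' != 'h' (stop)
LCP = "s" (length 1)


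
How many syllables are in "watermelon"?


Word: "watermelon"
Syllable breakdown: wa / ter / mel / on
Counting: 4 parts
= 4 syllables


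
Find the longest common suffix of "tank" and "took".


Word 1: "tank"
Word 2: "took"
Comparing from end:
  Pos -1: 'k' == 'k'
  Pos -2: 'n' != 'o' (stop)
LCS = "k" (length 1)


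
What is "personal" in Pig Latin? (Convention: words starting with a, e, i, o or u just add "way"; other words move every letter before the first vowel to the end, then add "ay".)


Word: "personal"
Starts with consonant(s) → move to end, add 'ay'
Consonant cluster: "p"
Pig Latin = "ersonalpay"


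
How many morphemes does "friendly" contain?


Word: "friendly"
Morphemes: friend | -ly
Each morpheme carries meaning
= 2 morphemes


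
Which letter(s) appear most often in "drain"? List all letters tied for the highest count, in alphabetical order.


Word: "drain"
Letter counts:
  'a': 1
  'd': 1
  'i': 1
  'n': 1
  'r': 1
Maximum count = 1
Most frequent = 'a', 'd', 'i', 'n', 'r' (1 time each)


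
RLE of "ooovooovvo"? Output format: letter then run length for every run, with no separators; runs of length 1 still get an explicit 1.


String: "ooovooovvo"
Scanning for consecutive runs:
  'o' x 3
  'v' x 1
  'o' x 3
  'v' x 2
  'o' x 1
RLE = "o3v1o3v2o1"


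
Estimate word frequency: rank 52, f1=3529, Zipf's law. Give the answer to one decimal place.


Zipf's law: f(r) = f(1) / r
f(1) = 3529
f(52) = 3529 / 52
= 67.9 occurrences


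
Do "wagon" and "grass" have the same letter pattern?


Pattern of "wagon": [0, 1, 2, 3, 4]
Pattern of "grass": [0, 1, 2, 3, 3]
Patterns do not match
Same pattern = No


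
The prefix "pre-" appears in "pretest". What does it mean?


Prefix: pre-
As in: pretest -> pre- + test
Meaning = before


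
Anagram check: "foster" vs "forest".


Word 1: "foster" → sorted: eforst
Word 2: "forest" → sorted: eforst
Same letters? eforst == eforst
Anagram = Yes


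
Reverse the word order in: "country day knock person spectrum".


Original: "country day knock person spectrum"
Words (1..n): country | day | knock | person | spectrum
Reversed (n..1): spectrum | person | knock | day | country
Result = "spectrum person knock day country"


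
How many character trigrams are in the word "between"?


Word: "between" (length 7)
Number of 3-grams = length - 3 + 1 = 7 - 3 + 1
= 5


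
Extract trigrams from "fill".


Word: "fill" (length 4)
Number of trigrams = 4 - 3 + 1 = 2
  Position 0: "fil"
  Position 1: "ill"
Trigrams = "fil", "ill"


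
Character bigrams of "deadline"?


Word: "deadline" (length 8)
Number of bigrams = 8 - 2 + 1 = 7
  Position 0: "de"
  Position 1: "ea"
  Position 2: "ad"
  Position 3: "dl"
  Position 4: "li"
  Position 5: "in"
  Position 6: "ne"
Bigrams = "de", "ea", "ad", "dl", "li", "in", "ne"


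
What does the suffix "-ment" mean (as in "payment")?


Suffix: -ment
Example: payment (pay + -ment)
Meaning = result of action


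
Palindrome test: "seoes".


Word: "seoes"
Reversed: "seoes"
Forward == Backward? seoes == seoes
Palindrome = Yes


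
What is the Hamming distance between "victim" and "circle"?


Comparing character by character (same length = 6):
  Pos 0: 'v' vs 'c' !=
  Pos 1: 'i' vs 'i' =
  Pos 2: 'c' vs 'r' !=
  Pos 3: 't' vs 'c' !=
  Pos 4: 'i' vs 'l' !=
  Pos 5: 'm' vs 'e' !=
Hamming distance = 5


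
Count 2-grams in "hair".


Word: "hair" (length 4)
Number of 2-grams = length - 2 + 1 = 4 - 2 + 1
= 3


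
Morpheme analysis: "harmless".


Word: "harmless"
Morphemes: harm / -less
Each morpheme carries meaning
= 2 morphemes


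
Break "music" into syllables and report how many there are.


Word: "music"
Syllable breakdown: mu | sic
Counting: 2 parts
= 2 syllables


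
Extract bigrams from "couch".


Word: "couch" (length 5)
Number of bigrams = 5 - 2 + 1 = 4
  Position 0: "co"
  Position 1: "ou"
  Position 2: "uc"
  Position 3: "ch"
Bigrams = "co", "ou", "uc", "ch"


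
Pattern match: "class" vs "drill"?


Pattern of "class": [0, 1, 2, 3, 3]
Pattern of "drill": [0, 1, 2, 3, 3]
Patterns match
Same pattern = Yes


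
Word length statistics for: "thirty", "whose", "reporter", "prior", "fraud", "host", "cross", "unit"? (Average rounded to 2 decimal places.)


Lengths: "thirty"=6, "whose"=5, "reporter"=8, "prior"=5, "fraud"=5, "host"=4, "cross"=5, "unit"=4
Sum = 42, Count = 8
Average = 42/8 = 5.25
= avg=5.25, min=4, max=8


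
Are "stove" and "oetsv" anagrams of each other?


Word 1: "stove" → sorted: eostv
Word 2: "oetsv" → sorted: eostv
Same letters? eostv == eostv
Anagram = Yes


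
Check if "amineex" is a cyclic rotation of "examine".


Word: "examine", Candidate: "amineex"
Method: check if candidate is substring of word+word
"examineexamine" contains "amineex"? Yes
Is rotation = Yes


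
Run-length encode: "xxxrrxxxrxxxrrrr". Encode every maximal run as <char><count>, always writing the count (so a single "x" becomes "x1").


String: "xxxrrxxxrxxxrrrr"
Scanning for consecutive runs:
  'x' x 3
  'r' x 2
  'x' x 3
  'r' x 1
  'x' x 3
  'r' x 4
RLE = "x3r2x3r1x3r4"


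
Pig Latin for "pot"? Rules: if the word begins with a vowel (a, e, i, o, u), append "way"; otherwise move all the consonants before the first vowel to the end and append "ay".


Word: "pot"
Starts with consonant(s) → move to end, add 'ay'
Consonant cluster: "p"
Pig Latin = "otpay"


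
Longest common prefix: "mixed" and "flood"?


Word 1: "mixed"
Word 2: "flood"
Comparing from start:
  Pos 0: 'm' != 'f' (stop)
LCP = "" (length 0)


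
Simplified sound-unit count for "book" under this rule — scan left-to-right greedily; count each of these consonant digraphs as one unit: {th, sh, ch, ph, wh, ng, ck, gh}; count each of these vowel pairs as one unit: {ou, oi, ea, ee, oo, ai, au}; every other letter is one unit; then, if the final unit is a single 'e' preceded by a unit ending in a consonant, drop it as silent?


Word: "book" (4 letters)
Left-to-right scan:
  1. 'b' (letter)
  2. 'oo' (vowel-pair)
  3. 'k' (letter)
Units from scan: 3
Sound units = 3 units


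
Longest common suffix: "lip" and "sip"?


Word 1: "lip"
Word 2: "sip"
Comparing from end:
  Pos -1: 'p' == 'p'
  Pos -2: 'i' == 'i'
  Pos -3: 'l' != 's' (stop)
LCS = "ip" (length 2)


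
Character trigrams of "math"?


Word: "math" (length 4)
Number of trigrams = 4 - 3 + 1 = 2
  Position 0: "mat"
  Position 1: "ath"
Trigrams = "mat", "ath"


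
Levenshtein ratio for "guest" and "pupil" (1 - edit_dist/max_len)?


Word 1: "guest" (length 5)
Word 2: "pupil" (length 5)
One optimal edit sequence:
  1. substitute 'g' -> 'p'  (+1)
  2. keep 'u'
  3. substitute 'e' -> 'p'  (+1)
  4. substitute 's' -> 'i'  (+1)
  5. substitute 't' -> 'l'  (+1)
Edit distance = 4
Max length = max(5, 5) = 5
Similarity = 1 - 4/5
= 0.2000


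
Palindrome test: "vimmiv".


Word: "vimmiv"
Reversed: "vimmiv"
Forward == Backward? vimmiv == vimmiv
Palindrome = Yes


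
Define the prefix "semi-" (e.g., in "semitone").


Prefix: semi-
Example: semitone (semi- + tone)
Meaning = half


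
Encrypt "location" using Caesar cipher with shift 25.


Word: "location"
Shift: 25
Each letter → (letter + shift) mod 26:
  'l' (11) + 25 = 10 → 'k'
  'o' (14) + 25 = 13 → 'n'
  'c' (2) + 25 = 1 → 'b'
  'a' (0) + 25 = 25 → 'z'
  't' (19) + 25 = 18 → 's'
  'i' (8) + 25 = 7 → 'h'
  'o' (14) + 25 = 13 → 'n'
  'n' (13) + 25 = 12 → 'm'
Result = "knbzshnm"


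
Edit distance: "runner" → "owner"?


Word 1: "runner" (length 6)
Word 2: "owner" (length 5)
One optimal edit sequence (insert/delete/substitute each cost 1):
  1. delete 'r'  (+1)
  2. substitute 'u' -> 'o'  (+1)
  3. substitute 'n' -> 'w'  (+1)
  4. keep 'n'
  5. keep 'e'
  6. keep 'r'
Total edit operations: 3
Edit distance = 3


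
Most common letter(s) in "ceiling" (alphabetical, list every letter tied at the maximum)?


Word: "ceiling"
Letter counts:
  'c': 1
  'e': 1
  'g': 1
  'i': 2
  'l': 1
  'n': 1
Maximum count = 2
Most frequent = 'i' (2 times each)


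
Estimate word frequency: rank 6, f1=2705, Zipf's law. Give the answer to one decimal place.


Zipf's law: f(r) = f(1) / r
f(1) = 2705
f(6) = 2705 / 6
= 450.8 occurrences


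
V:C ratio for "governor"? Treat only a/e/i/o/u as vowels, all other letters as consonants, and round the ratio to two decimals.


Word: "governor"
Vowels (a,e,i,o,u): 3
Consonants: 5
Ratio = 3/5
= 0.60


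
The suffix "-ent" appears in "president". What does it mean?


Suffix: -ent
As in: president -> preside + -ent, with a spelling change
Meaning = one who / that which


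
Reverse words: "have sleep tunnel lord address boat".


Original: "have sleep tunnel lord address boat"
Words (1..n): have | sleep | tunnel | lord | address | boat
Reversed (n..1): boat | address | lord | tunnel | sleep | have
Result = "boat address lord tunnel sleep have"


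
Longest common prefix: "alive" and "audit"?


Word 1: "alive"
Word 2: "audit"
Comparing from start:
  Pos 0: 'a' == 'a'
  Pos 1: 'l' != 'u' (stop)
LCP = "a" (length 1)


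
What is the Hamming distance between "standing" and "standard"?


Comparing character by character (same length = 8):
  Pos 0: 's' vs 's' =
  Pos 1: 't' vs 't' =
  Pos 2: 'a' vs 'a' =
  Pos 3: 'n' vs 'n' =
  Pos 4: 'd' vs 'd' =
  Pos 5: 'i' vs 'a' !=
  Pos 6: 'n' vs 'r' !=
  Pos 7: 'g' vs 'd' !=
Hamming distance = 3


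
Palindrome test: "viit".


Word: "viit"
Reversed: "tiiv"
Forward == Backward? viit != tiiv
Palindrome = No


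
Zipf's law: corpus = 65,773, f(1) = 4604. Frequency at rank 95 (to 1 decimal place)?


Zipf's law: f(r) = f(1) / r
f(1) = 4604
f(95) = 4604 / 95
= 48.5 occurrences


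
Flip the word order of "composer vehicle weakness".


Original: "composer vehicle weakness"
Words (1..n): composer | vehicle | weakness
Reversed (n..1): weakness | vehicle | composer
Result = "weakness vehicle composer"


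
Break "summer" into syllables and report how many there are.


Word: "summer"
Syllable breakdown: sum / mer
Counting: 2 parts
= 2 syllables


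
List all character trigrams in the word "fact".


Word: "fact" (length 4)
Number of trigrams = 4 - 3 + 1 = 2
  Position 0: "fac"
  Position 1: "act"
Trigrams = "fac", "act"


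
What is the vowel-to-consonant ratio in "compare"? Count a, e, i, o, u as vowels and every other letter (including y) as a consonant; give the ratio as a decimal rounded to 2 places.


Word: "compare"
Vowels (a,e,i,o,u): 3
Consonants: 4
Ratio = 3/4
= 0.75


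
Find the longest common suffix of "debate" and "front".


Word 1: "debate"
Word 2: "front"
Comparing from end:
  Pos -1: 'e' != 't' (stop)
LCS = "" (length 0)


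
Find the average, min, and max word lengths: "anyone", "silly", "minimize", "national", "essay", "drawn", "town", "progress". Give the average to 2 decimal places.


Lengths: "anyone"=6, "silly"=5, "minimize"=8, "national"=8, "essay"=5, "drawn"=5, "town"=4, "progress"=8
Sum = 49, Count = 8
Average = 49/8 = 6.13
= avg=6.13, min=4, max=8


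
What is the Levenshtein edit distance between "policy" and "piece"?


Word 1: "policy" (length 6)
Word 2: "piece" (length 5)
One optimal edit sequence (insert/delete/substitute each cost 1):
  1. keep 'p'
  2. delete 'o'  (+1)
  3. substitute 'l' -> 'i'  (+1)
  4. substitute 'i' -> 'e'  (+1)
  5. keep 'c'
  6. substitute 'y' -> 'e'  (+1)
Total edit operations: 4
Edit distance = 4
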